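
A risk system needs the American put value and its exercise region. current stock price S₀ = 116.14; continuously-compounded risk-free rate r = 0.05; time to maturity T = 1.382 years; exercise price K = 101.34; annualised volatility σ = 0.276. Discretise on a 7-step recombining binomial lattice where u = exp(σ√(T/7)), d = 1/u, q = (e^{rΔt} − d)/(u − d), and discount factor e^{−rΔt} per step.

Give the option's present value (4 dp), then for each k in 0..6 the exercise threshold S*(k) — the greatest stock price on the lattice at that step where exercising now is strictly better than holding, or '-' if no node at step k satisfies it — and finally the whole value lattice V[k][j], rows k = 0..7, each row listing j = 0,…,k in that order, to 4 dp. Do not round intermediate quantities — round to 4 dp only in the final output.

price = 5.5081
boundary = - - - - 71.1120 80.3902 90.8788
tree:
5.5081
8.9168 2.3366
13.9918 4.2091 0.5810
21.1013 7.4259 1.1969 0.0000
30.2280 12.7335 2.4654 0.0000 0.0000
38.4352 20.9498 5.0785 0.0000 0.0000 0.0000
45.6953 30.2280 10.4612 0.0000 0.0000 0.0000 0.0000
52.1174 38.4352 20.9498 0.0000 0.0000 0.0000 0.0000 0.0000

params: Δt=0.19743 u=1.13047 d=0.88459 q=0.50972 e^(-rΔt)=0.99018
t_7 payoffs: 52.1174 38.4352 20.9498 0.0000 0.0000 0.0000 0.0000 0.0000
t_6: node(6,0) S=55.6447 payoff=45.6953 vs cont=44.6998 → 45.6953 [stop]  node(6,1) S=71.1120 payoff=30.2280 vs cont=29.2325 → 30.2280 [stop]  node(6,2) S=90.8788 payoff=10.4612 vs cont=10.1703 → 10.4612 [stop]  node(6,3) S=116.1400 payoff=0.0000 vs cont=0.0000 → 0.0000 [wait]  node(6,4) S=148.4230 payoff=0.0000 vs cont=0.0000 → 0.0000 [wait]  node(6,5) S=189.6795 payoff=0.0000 vs cont=0.0000 → 0.0000 [wait]  node(6,6) S=242.4040 payoff=0.0000 vs cont=0.0000 → 0.0000 [wait]  ⇒ S*(6)=90.8788
t_5: node(5,0) S=62.9048 payoff=38.4352 vs cont=37.4398 → 38.4352 [stop]  node(5,1) S=80.3902 payoff=20.9498 vs cont=19.9544 → 20.9498 [stop]  node(5,2) S=102.7359 payoff=0.0000 vs cont=5.0785 → 5.0785 [wait]  node(5,3) S=131.2930 payoff=0.0000 vs cont=0.0000 → 0.0000 [wait]  node(5,4) S=167.7880 payoff=0.0000 vs cont=0.0000 → 0.0000 [wait]  node(5,5) S=214.4273 payoff=0.0000 vs cont=0.0000 → 0.0000 [wait]  ⇒ S*(5)=80.3902
t_4: node(4,0) S=71.1120 payoff=30.2280 vs cont=29.2325 → 30.2280 [stop]  node(4,1) S=90.8788 payoff=10.4612 vs cont=12.7335 → 12.7335 [wait]  node(4,2) S=116.1400 payoff=0.0000 vs cont=2.4654 → 2.4654 [wait]  node(4,3) S=148.4230 payoff=0.0000 vs cont=0.0000 → 0.0000 [wait]  node(4,4) S=189.6795 payoff=0.0000 vs cont=0.0000 → 0.0000 [wait]  ⇒ S*(4)=71.1120
t_3: node(3,0) S=80.3902 payoff=20.9498 vs cont=21.1013 → 21.1013 [wait]  node(3,1) S=102.7359 payoff=0.0000 vs cont=7.4259 → 7.4259 [wait]  node(3,2) S=131.2930 payoff=0.0000 vs cont=1.1969 → 1.1969 [wait]  node(3,3) S=167.7880 payoff=0.0000 vs cont=0.0000 → 0.0000 [wait]  ⇒ S*(3)=-
t_2: node(2,0) S=90.8788 payoff=10.4612 vs cont=13.9918 → 13.9918 [wait]  node(2,1) S=116.1400 payoff=0.0000 vs cont=4.2091 → 4.2091 [wait]  node(2,2) S=148.4230 payoff=0.0000 vs cont=0.5810 → 0.5810 [wait]  ⇒ S*(2)=-
t_1: node(1,0) S=102.7359 payoff=0.0000 vs cont=8.9168 → 8.9168 [wait]  node(1,1) S=131.2930 payoff=0.0000 vs cont=2.3366 → 2.3366 [wait]  ⇒ S*(1)=-
t_0: node(0,0) S=116.1400 payoff=0.0000 vs cont=5.5081 → 5.5081 [wait]  ⇒ S*(0)=-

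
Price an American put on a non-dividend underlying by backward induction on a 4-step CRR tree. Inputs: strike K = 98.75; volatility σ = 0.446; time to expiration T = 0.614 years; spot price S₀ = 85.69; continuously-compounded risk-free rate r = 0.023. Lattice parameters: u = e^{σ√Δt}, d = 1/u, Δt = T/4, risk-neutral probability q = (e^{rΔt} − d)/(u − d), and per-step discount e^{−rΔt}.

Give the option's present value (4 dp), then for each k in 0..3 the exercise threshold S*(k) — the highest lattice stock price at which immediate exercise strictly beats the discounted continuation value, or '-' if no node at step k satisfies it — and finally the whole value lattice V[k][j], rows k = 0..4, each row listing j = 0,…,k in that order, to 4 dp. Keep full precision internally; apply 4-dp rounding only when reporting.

params: Δt=0.15350 u=1.19093 d=0.83968 q=0.46649 e^(-rΔt)=0.99648
t_4 payoffs: 56.1531 38.3337 13.0600 0.0000 0.0000
t_3: node(3,0) S=50.7301 payoff=48.0199 vs cont=47.6718 → 48.0199 [stop]  node(3,1) S=71.9519 payoff=26.7981 vs cont=26.4501 → 26.7981 [stop]  node(3,2) S=102.0512 payoff=0.0000 vs cont=6.9430 → 6.9430 [wait]  node(3,3) S=144.7419 payoff=0.0000 vs cont=0.0000 → 0.0000 [wait]  ⇒ S*(3)=71.9519
t_2: node(2,0) S=60.4163 payoff=38.3337 vs cont=37.9857 → 38.3337 [stop]  node(2,1) S=85.6900 payoff=13.0600 vs cont=17.4740 → 17.4740 [wait]  node(2,2) S=121.5364 payoff=0.0000 vs cont=3.6911 → 3.6911 [wait]  ⇒ S*(2)=60.4163
t_1: node(1,0) S=71.9519 payoff=26.7981 vs cont=28.5020 → 28.5020 [wait]  node(1,1) S=102.0512 payoff=0.0000 vs cont=11.0054 → 11.0054 [wait]  ⇒ S*(1)=-
t_0: node(0,0) S=85.6900 payoff=13.0600 vs cont=20.2682 → 20.2682 [wait]  ⇒ S*(0)=-

price = 20.2682
boundary = - - 60.4163 71.9519
tree:
20.2682
28.5020 11.0054
38.3337 17.4740 3.6911
48.0199 26.7981 6.9430 0.0000
56.1531 38.3337 13.0600 0.0000 0.0000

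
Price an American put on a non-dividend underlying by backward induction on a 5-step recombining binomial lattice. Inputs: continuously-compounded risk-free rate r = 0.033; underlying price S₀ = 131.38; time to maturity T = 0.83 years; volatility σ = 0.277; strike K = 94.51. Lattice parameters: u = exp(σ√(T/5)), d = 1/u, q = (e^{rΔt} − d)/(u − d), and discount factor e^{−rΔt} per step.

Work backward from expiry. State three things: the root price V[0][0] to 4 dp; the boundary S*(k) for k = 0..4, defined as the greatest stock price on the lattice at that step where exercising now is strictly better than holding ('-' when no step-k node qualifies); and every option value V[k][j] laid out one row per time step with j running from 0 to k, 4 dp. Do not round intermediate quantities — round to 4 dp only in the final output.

Δt=0.16600, u=1.11947, d=0.89328, q=0.49610, disc=e^(-rΔt)=0.99454
k=5 terminal: V=max(K-S,0) → 19.7860 0.8643 0.0000 0.0000 0.0000 0.0000
k=4: j=0 S=83.6516 intr=10.8584 cont=10.3421 V=10.8584[EX]; j=1 S=104.8339 intr=0.0000 cont=0.4331 V=0.4331[hold]; j=2 S=131.3800 intr=0.0000 cont=0.0000 V=0.0000[hold]; j=3 S=164.6481 intr=0.0000 cont=0.0000 V=0.0000[hold]; j=4 S=206.3404 intr=0.0000 cont=0.0000 V=0.0000[hold]  S*(4)=83.6516
k=3: j=0 S=93.6457 intr=0.8643 cont=5.6554 V=5.6554[hold]; j=1 S=117.3588 intr=0.0000 cont=0.2171 V=0.2171[hold]; j=2 S=147.0764 intr=0.0000 cont=0.0000 V=0.0000[hold]; j=3 S=184.3192 intr=0.0000 cont=0.0000 V=0.0000[hold]  S*(3)=-
k=2: j=0 S=104.8339 intr=0.0000 cont=2.9413 V=2.9413[hold]; j=1 S=131.3800 intr=0.0000 cont=0.1088 V=0.1088[hold]; j=2 S=164.6481 intr=0.0000 cont=0.0000 V=0.0000[hold]  S*(2)=-
k=1: j=0 S=117.3588 intr=0.0000 cont=1.5277 V=1.5277[hold]; j=1 S=147.0764 intr=0.0000 cont=0.0545 V=0.0545[hold]  S*(1)=-
k=0: j=0 S=131.3800 intr=0.0000 cont=0.7925 V=0.7925[hold]  S*(0)=-

price = 0.7925
boundary = - - - - 83.6516
tree:
0.7925
1.5277 0.0545
2.9413 0.1088 0.0000
5.6554 0.2171 0.0000 0.0000
10.8584 0.4331 0.0000 0.0000 0.0000
19.7860 0.8643 0.0000 0.0000 0.0000 0.0000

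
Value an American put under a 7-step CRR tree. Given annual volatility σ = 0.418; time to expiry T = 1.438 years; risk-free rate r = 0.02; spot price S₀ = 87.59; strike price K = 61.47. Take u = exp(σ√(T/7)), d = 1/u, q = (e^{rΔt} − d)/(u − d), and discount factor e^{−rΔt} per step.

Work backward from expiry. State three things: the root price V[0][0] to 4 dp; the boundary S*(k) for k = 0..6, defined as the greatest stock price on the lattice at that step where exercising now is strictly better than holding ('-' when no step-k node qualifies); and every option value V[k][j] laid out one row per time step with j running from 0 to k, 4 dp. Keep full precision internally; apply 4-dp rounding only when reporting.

price = 4.8967
boundary = - - - - - 33.9670 41.0523
tree:
4.8967
7.3693 2.0791
10.8162 3.4461 0.5158
15.3930 5.6163 0.9656 0.0000
21.0784 8.9510 1.8074 0.0000 0.0000
27.5030 13.8314 3.3832 0.0000 0.0000 0.0000
33.3653 20.4177 6.3330 0.0000 0.0000 0.0000 0.0000
38.2159 27.5030 11.8546 0.0000 0.0000 0.0000 0.0000 0.0000

Δt=0.20543  u=1.20859  d=0.82741  q=0.46358  discount=0.99590
step 7 (expiry): payoffs max(K−S,0) = 38.2159 27.5030 11.8546 0.0000 0.0000 0.0000 0.0000 0.0000
step 6: (k=6,j=0): S=28.1047, (K−S)⁺=33.3653, hold=33.1133 ⇒ V=33.3653 exercise | (k=6,j=1): S=41.0523, (K−S)⁺=20.4177, hold=20.1657 ⇒ V=20.4177 exercise | (k=6,j=2): S=59.9647, (K−S)⁺=1.5053, hold=6.3330 ⇒ V=6.3330 continue | (k=6,j=3): S=87.5900, (K−S)⁺=0.0000, hold=0.0000 ⇒ V=0.0000 continue | (k=6,j=4): S=127.9420, (K−S)⁺=0.0000, hold=0.0000 ⇒ V=0.0000 continue | (k=6,j=5): S=186.8840, (K−S)⁺=0.0000, hold=0.0000 ⇒ V=0.0000 continue | (k=6,j=6): S=272.9800, (K−S)⁺=0.0000, hold=0.0000 ⇒ V=0.0000 continue  boundary S*=41.0523
step 5: (k=5,j=0): S=33.9670, (K−S)⁺=27.5030, hold=27.2509 ⇒ V=27.5030 exercise | (k=5,j=1): S=49.6154, (K−S)⁺=11.8546, hold=13.8314 ⇒ V=13.8314 continue | (k=5,j=2): S=72.4728, (K−S)⁺=0.0000, hold=3.3832 ⇒ V=3.3832 continue | (k=5,j=3): S=105.8605, (K−S)⁺=0.0000, hold=0.0000 ⇒ V=0.0000 continue | (k=5,j=4): S=154.6296, (K−S)⁺=0.0000, hold=0.0000 ⇒ V=0.0000 continue | (k=5,j=5): S=225.8663, (K−S)⁺=0.0000, hold=0.0000 ⇒ V=0.0000 continue  boundary S*=33.9670
step 4: (k=4,j=0): S=41.0523, (K−S)⁺=20.4177, hold=21.0784 ⇒ V=21.0784 continue | (k=4,j=1): S=59.9647, (K−S)⁺=1.5053, hold=8.9510 ⇒ V=8.9510 continue | (k=4,j=2): S=87.5900, (K−S)⁺=0.0000, hold=1.8074 ⇒ V=1.8074 continue | (k=4,j=3): S=127.9420, (K−S)⁺=0.0000, hold=0.0000 ⇒ V=0.0000 continue | (k=4,j=4): S=186.8840, (K−S)⁺=0.0000, hold=0.0000 ⇒ V=0.0000 continue  boundary S*=-
step 3: (k=3,j=0): S=49.6154, (K−S)⁺=11.8546, hold=15.3930 ⇒ V=15.3930 continue | (k=3,j=1): S=72.4728, (K−S)⁺=0.0000, hold=5.6163 ⇒ V=5.6163 continue | (k=3,j=2): S=105.8605, (K−S)⁺=0.0000, hold=0.9656 ⇒ V=0.9656 continue | (k=3,j=3): S=154.6296, (K−S)⁺=0.0000, hold=0.0000 ⇒ V=0.0000 continue  boundary S*=-
step 2: (k=2,j=0): S=59.9647, (K−S)⁺=1.5053, hold=10.8162 ⇒ V=10.8162 continue | (k=2,j=1): S=87.5900, (K−S)⁺=0.0000, hold=3.4461 ⇒ V=3.4461 continue | (k=2,j=2): S=127.9420, (K−S)⁺=0.0000, hold=0.5158 ⇒ V=0.5158 continue  boundary S*=-
step 1: (k=1,j=0): S=72.4728, (K−S)⁺=0.0000, hold=7.3693 ⇒ V=7.3693 continue | (k=1,j=1): S=105.8605, (K−S)⁺=0.0000, hold=2.0791 ⇒ V=2.0791 continue  boundary S*=-
step 0: (k=0,j=0): S=87.5900, (K−S)⁺=0.0000, hold=4.8967 ⇒ V=4.8967 continue  boundary S*=-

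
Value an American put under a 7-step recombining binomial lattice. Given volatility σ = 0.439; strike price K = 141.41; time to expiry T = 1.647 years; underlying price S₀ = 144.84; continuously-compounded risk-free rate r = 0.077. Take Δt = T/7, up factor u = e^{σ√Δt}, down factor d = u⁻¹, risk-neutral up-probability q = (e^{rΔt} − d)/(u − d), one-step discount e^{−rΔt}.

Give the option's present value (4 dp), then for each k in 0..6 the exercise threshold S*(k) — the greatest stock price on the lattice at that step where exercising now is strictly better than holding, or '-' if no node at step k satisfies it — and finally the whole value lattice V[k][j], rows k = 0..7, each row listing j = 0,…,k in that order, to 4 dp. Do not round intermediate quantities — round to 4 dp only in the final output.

price = 23.5142
boundary = - - - 76.4626 94.6083 76.4626 94.6083
tree:
23.5142
34.1005 13.3549
47.9132 20.9726 5.9114
64.9474 31.9425 10.3183 1.5373
79.6127 46.8017 17.6430 3.0669 0.0000
91.4653 64.9474 29.3285 6.1184 0.0000 0.0000
101.0445 79.6127 46.8017 12.2058 0.0000 0.0000 0.0000
108.7865 91.4653 64.9474 24.3499 0.0000 0.0000 0.0000 0.0000

params: Δt=0.23529 u=1.23731 d=0.80820 q=0.48957 e^(-rΔt)=0.98205
t_7 payoffs: 108.7865 91.4653 64.9474 24.3499 0.0000 0.0000 0.0000 0.0000
t_6: node(6,0) S=40.3655 payoff=101.0445 vs cont=98.5057 → 101.0445 [stop]  node(6,1) S=61.7973 payoff=79.6127 vs cont=77.0738 → 79.6127 [stop]  node(6,2) S=94.6083 payoff=46.8017 vs cont=44.2629 → 46.8017 [stop]  node(6,3) S=144.8400 payoff=0.0000 vs cont=12.2058 → 12.2058 [wait]  node(6,4) S=221.7420 payoff=0.0000 vs cont=0.0000 → 0.0000 [wait]  node(6,5) S=339.4748 payoff=0.0000 vs cont=0.0000 → 0.0000 [wait]  node(6,6) S=519.7171 payoff=0.0000 vs cont=0.0000 → 0.0000 [wait]  ⇒ S*(6)=94.6083
t_5: node(5,0) S=49.9447 payoff=91.4653 vs cont=88.9264 → 91.4653 [stop]  node(5,1) S=76.4626 payoff=64.9474 vs cont=62.4085 → 64.9474 [stop]  node(5,2) S=117.0601 payoff=24.3499 vs cont=29.3285 → 29.3285 [wait]  node(5,3) S=179.2125 payoff=0.0000 vs cont=6.1184 → 6.1184 [wait]  node(5,4) S=274.3644 payoff=0.0000 vs cont=0.0000 → 0.0000 [wait]  node(5,5) S=420.0367 payoff=0.0000 vs cont=0.0000 → 0.0000 [wait]  ⇒ S*(5)=76.4626
t_4: node(4,0) S=61.7973 payoff=79.6127 vs cont=77.0738 → 79.6127 [stop]  node(4,1) S=94.6083 payoff=46.8017 vs cont=46.6565 → 46.8017 [stop]  node(4,2) S=144.8400 payoff=0.0000 vs cont=17.6430 → 17.6430 [wait]  node(4,3) S=221.7420 payoff=0.0000 vs cont=3.0669 → 3.0669 [wait]  node(4,4) S=339.4748 payoff=0.0000 vs cont=0.0000 → 0.0000 [wait]  ⇒ S*(4)=94.6083
t_3: node(3,0) S=76.4626 payoff=64.9474 vs cont=62.4085 → 64.9474 [stop]  node(3,1) S=117.0601 payoff=24.3499 vs cont=31.9425 → 31.9425 [wait]  node(3,2) S=179.2125 payoff=0.0000 vs cont=10.3183 → 10.3183 [wait]  node(3,3) S=274.3644 payoff=0.0000 vs cont=1.5373 → 1.5373 [wait]  ⇒ S*(3)=76.4626
t_2: node(2,0) S=94.6083 payoff=46.8017 vs cont=47.9132 → 47.9132 [wait]  node(2,1) S=144.8400 payoff=0.0000 vs cont=20.9726 → 20.9726 [wait]  node(2,2) S=221.7420 payoff=0.0000 vs cont=5.9114 → 5.9114 [wait]  ⇒ S*(2)=-
t_1: node(1,0) S=117.0601 payoff=24.3499 vs cont=34.1005 → 34.1005 [wait]  node(1,1) S=179.2125 payoff=0.0000 vs cont=13.3549 → 13.3549 [wait]  ⇒ S*(1)=-
t_0: node(0,0) S=144.8400 payoff=0.0000 vs cont=23.5142 → 23.5142 [wait]  ⇒ S*(0)=-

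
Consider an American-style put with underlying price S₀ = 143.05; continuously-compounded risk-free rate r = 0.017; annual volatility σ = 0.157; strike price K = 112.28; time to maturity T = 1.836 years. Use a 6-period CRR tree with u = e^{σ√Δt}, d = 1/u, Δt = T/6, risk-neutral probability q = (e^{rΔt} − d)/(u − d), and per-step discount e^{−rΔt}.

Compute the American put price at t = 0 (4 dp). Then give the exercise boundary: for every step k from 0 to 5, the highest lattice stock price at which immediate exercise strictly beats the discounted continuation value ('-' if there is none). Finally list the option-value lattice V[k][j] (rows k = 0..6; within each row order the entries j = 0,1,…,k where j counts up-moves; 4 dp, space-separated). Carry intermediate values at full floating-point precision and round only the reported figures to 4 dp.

price = 1.3432
boundary = - - - - - 92.6616
tree:
1.3432
2.4215 0.3140
4.2868 0.6419 0.0000
7.4071 1.3122 0.0000 0.0000
12.3695 2.6826 0.0000 0.0000 0.0000
19.6184 5.4840 0.0000 0.0000 0.0000 0.0000
27.3264 11.2112 0.0000 0.0000 0.0000 0.0000 0.0000

Δt=0.30600, u=1.09073, d=0.91682, q=0.50829, disc=e^(-rΔt)=0.99481
k=6 terminal: V=max(K-S,0) → 27.3264 11.2112 0.0000 0.0000 0.0000 0.0000 0.0000
k=5: j=0 S=92.6616 intr=19.6184 cont=19.0359 V=19.6184[EX]; j=1 S=110.2389 intr=2.0411 cont=5.4840 V=5.4840[hold]; j=2 S=131.1506 intr=0.0000 cont=0.0000 V=0.0000[hold]; j=3 S=156.0291 intr=0.0000 cont=0.0000 V=0.0000[hold]; j=4 S=185.6269 intr=0.0000 cont=0.0000 V=0.0000[hold]; j=5 S=220.8392 intr=0.0000 cont=0.0000 V=0.0000[hold]  S*(5)=92.6616
k=4: j=0 S=101.0688 intr=11.2112 cont=12.3695 V=12.3695[hold]; j=1 S=120.2410 intr=0.0000 cont=2.6826 V=2.6826[hold]; j=2 S=143.0500 intr=0.0000 cont=0.0000 V=0.0000[hold]; j=3 S=170.1857 intr=0.0000 cont=0.0000 V=0.0000[hold]; j=4 S=202.4690 intr=0.0000 cont=0.0000 V=0.0000[hold]  S*(4)=-
k=3: j=0 S=110.2389 intr=2.0411 cont=7.4071 V=7.4071[hold]; j=1 S=131.1506 intr=0.0000 cont=1.3122 V=1.3122[hold]; j=2 S=156.0291 intr=0.0000 cont=0.0000 V=0.0000[hold]; j=3 S=185.6269 intr=0.0000 cont=0.0000 V=0.0000[hold]  S*(3)=-
k=2: j=0 S=120.2410 intr=0.0000 cont=4.2868 V=4.2868[hold]; j=1 S=143.0500 intr=0.0000 cont=0.6419 V=0.6419[hold]; j=2 S=170.1857 intr=0.0000 cont=0.0000 V=0.0000[hold]  S*(2)=-
k=1: j=0 S=131.1506 intr=0.0000 cont=2.4215 V=2.4215[hold]; j=1 S=156.0291 intr=0.0000 cont=0.3140 V=0.3140[hold]  S*(1)=-
k=0: j=0 S=143.0500 intr=0.0000 cont=1.3432 V=1.3432[hold]  S*(0)=-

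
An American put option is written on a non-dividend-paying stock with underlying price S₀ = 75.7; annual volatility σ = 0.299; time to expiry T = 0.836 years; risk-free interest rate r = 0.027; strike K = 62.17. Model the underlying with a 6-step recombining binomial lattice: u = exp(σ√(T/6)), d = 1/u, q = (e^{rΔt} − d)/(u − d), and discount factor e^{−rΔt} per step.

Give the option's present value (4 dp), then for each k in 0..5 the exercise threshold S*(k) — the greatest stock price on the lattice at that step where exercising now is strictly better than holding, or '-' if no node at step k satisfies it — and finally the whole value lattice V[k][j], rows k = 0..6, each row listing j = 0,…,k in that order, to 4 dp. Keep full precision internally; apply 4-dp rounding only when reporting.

Δt=0.13933, u=1.11808, d=0.89439, q=0.48898, disc=e^(-rΔt)=0.99625
k=6 terminal: V=max(K-S,0) → 23.4202 13.7292 1.6145 0.0000 0.0000 0.0000 0.0000
k=5: j=0 S=43.3252 intr=18.8448 cont=18.6114 V=18.8448[EX]; j=1 S=54.1605 intr=8.0095 cont=7.7761 V=8.0095[EX]; j=2 S=67.7056 intr=0.0000 cont=0.8219 V=0.8219[hold]; j=3 S=84.6383 intr=0.0000 cont=0.0000 V=0.0000[hold]; j=4 S=105.8057 intr=0.0000 cont=0.0000 V=0.0000[hold]; j=5 S=132.2670 intr=0.0000 cont=0.0000 V=0.0000[hold]  S*(5)=54.1605
k=4: j=0 S=48.4408 intr=13.7292 cont=13.4957 V=13.7292[EX]; j=1 S=60.5555 intr=1.6145 cont=4.4781 V=4.4781[hold]; j=2 S=75.7000 intr=0.0000 cont=0.4185 V=0.4185[hold]; j=3 S=94.6320 intr=0.0000 cont=0.0000 V=0.0000[hold]; j=4 S=118.2988 intr=0.0000 cont=0.0000 V=0.0000[hold]  S*(4)=48.4408
k=3: j=0 S=54.1605 intr=8.0095 cont=9.1710 V=9.1710[hold]; j=1 S=67.7056 intr=0.0000 cont=2.4837 V=2.4837[hold]; j=2 S=84.6383 intr=0.0000 cont=0.2130 V=0.2130[hold]; j=3 S=105.8057 intr=0.0000 cont=0.0000 V=0.0000[hold]  S*(3)=-
k=2: j=0 S=60.5555 intr=1.6145 cont=5.8789 V=5.8789[hold]; j=1 S=75.7000 intr=0.0000 cont=1.3682 V=1.3682[hold]; j=2 S=94.6320 intr=0.0000 cont=0.1085 V=0.1085[hold]  S*(2)=-
k=1: j=0 S=67.7056 intr=0.0000 cont=3.6595 V=3.6595[hold]; j=1 S=84.6383 intr=0.0000 cont=0.7494 V=0.7494[hold]  S*(1)=-
k=0: j=0 S=75.7000 intr=0.0000 cont=2.2281 V=2.2281[hold]  S*(0)=-

price = 2.2281
boundary = - - - - 48.4408 54.1605
tree:
2.2281
3.6595 0.7494
5.8789 1.3682 0.1085
9.1710 2.4837 0.2130 0.0000
13.7292 4.4781 0.4185 0.0000 0.0000
18.8448 8.0095 0.8219 0.0000 0.0000 0.0000
23.4202 13.7292 1.6145 0.0000 0.0000 0.0000 0.0000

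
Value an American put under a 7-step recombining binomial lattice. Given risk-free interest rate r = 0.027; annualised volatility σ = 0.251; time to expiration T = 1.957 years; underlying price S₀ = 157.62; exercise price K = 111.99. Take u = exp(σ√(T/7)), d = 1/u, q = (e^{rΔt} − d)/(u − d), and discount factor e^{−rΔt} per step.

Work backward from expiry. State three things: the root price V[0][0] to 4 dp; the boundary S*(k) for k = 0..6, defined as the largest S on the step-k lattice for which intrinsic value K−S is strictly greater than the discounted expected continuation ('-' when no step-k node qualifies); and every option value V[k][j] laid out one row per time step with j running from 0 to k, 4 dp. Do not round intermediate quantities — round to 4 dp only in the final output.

Δt=0.27957, u=1.14192, d=0.87571, q=0.49533, disc=e^(-rΔt)=0.99248
k=7 terminal: V=max(K-S,0) → 49.7385 30.8146 6.1380 0.0000 0.0000 0.0000 0.0000 0.0000
k=6: j=0 S=71.0865 intr=40.9035 cont=40.0614 V=40.9035[EX]; j=1 S=92.6962 intr=19.2938 cont=18.4517 V=19.2938[EX]; j=2 S=120.8750 intr=0.0000 cont=3.0744 V=3.0744[hold]; j=3 S=157.6200 intr=0.0000 cont=0.0000 V=0.0000[hold]; j=4 S=205.5352 intr=0.0000 cont=0.0000 V=0.0000[hold]; j=5 S=268.0161 intr=0.0000 cont=0.0000 V=0.0000[hold]; j=6 S=349.4908 intr=0.0000 cont=0.0000 V=0.0000[hold]  S*(6)=92.6962
k=5: j=0 S=81.1754 intr=30.8146 cont=29.9725 V=30.8146[EX]; j=1 S=105.8520 intr=6.1380 cont=11.1751 V=11.1751[hold]; j=2 S=138.0301 intr=0.0000 cont=1.5399 V=1.5399[hold]; j=3 S=179.9901 intr=0.0000 cont=0.0000 V=0.0000[hold]; j=4 S=234.7056 intr=0.0000 cont=0.0000 V=0.0000[hold]; j=5 S=306.0542 intr=0.0000 cont=0.0000 V=0.0000[hold]  S*(5)=81.1754
k=4: j=0 S=92.6962 intr=19.2938 cont=20.9280 V=20.9280[hold]; j=1 S=120.8750 intr=0.0000 cont=6.3543 V=6.3543[hold]; j=2 S=157.6200 intr=0.0000 cont=0.7713 V=0.7713[hold]; j=3 S=205.5352 intr=0.0000 cont=0.0000 V=0.0000[hold]; j=4 S=268.0161 intr=0.0000 cont=0.0000 V=0.0000[hold]  S*(4)=-
k=3: j=0 S=105.8520 intr=6.1380 cont=13.6061 V=13.6061[hold]; j=1 S=138.0301 intr=0.0000 cont=3.5619 V=3.5619[hold]; j=2 S=179.9901 intr=0.0000 cont=0.3863 V=0.3863[hold]; j=3 S=234.7056 intr=0.0000 cont=0.0000 V=0.0000[hold]  S*(3)=-
k=2: j=0 S=120.8750 intr=0.0000 cont=8.5660 V=8.5660[hold]; j=1 S=157.6200 intr=0.0000 cont=1.9740 V=1.9740[hold]; j=2 S=205.5352 intr=0.0000 cont=0.1935 V=0.1935[hold]  S*(2)=-
k=1: j=0 S=138.0301 intr=0.0000 cont=5.2609 V=5.2609[hold]; j=1 S=179.9901 intr=0.0000 cont=1.0838 V=1.0838[hold]  S*(1)=-
k=0: j=0 S=157.6200 intr=0.0000 cont=3.1678 V=3.1678[hold]  S*(0)=-

price = 3.1678
boundary = - - - - - 81.1754 92.6962
tree:
3.1678
5.2609 1.0838
8.5660 1.9740 0.1935
13.6061 3.5619 0.3863 0.0000
20.9280 6.3543 0.7713 0.0000 0.0000
30.8146 11.1751 1.5399 0.0000 0.0000 0.0000
40.9035 19.2938 3.0744 0.0000 0.0000 0.0000 0.0000
49.7385 30.8146 6.1380 0.0000 0.0000 0.0000 0.0000 0.0000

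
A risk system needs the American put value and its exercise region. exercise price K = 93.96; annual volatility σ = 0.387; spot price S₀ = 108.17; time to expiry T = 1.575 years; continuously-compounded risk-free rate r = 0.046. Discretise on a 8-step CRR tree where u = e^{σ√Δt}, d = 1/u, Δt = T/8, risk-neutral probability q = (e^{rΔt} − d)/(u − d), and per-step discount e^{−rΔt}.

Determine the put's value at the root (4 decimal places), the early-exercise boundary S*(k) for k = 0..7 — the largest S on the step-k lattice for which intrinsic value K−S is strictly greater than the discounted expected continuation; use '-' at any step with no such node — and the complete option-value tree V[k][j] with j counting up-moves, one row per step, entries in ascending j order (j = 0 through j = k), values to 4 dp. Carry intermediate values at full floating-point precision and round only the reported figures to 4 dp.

Δt=0.19687, u=1.18734, d=0.84222, q=0.48354, disc=e^(-rΔt)=0.99098
k=8 terminal: V=max(K-S,0) → 66.5751 55.3536 39.5337 17.2313 0.0000 0.0000 0.0000 0.0000 0.0000
k=7: j=0 S=32.5151 intr=61.4449 cont=60.5978 V=61.4449[EX]; j=1 S=45.8389 intr=48.1211 cont=47.2740 V=48.1211[EX]; j=2 S=64.6224 intr=29.3376 cont=28.4905 V=29.3376[EX]; j=3 S=91.1029 intr=2.8571 cont=8.8191 V=8.8191[hold]; j=4 S=128.4344 intr=0.0000 cont=0.0000 V=0.0000[hold]; j=5 S=181.0633 intr=0.0000 cont=0.0000 V=0.0000[hold]; j=6 S=255.2581 intr=0.0000 cont=0.0000 V=0.0000[hold]; j=7 S=359.8559 intr=0.0000 cont=0.0000 V=0.0000[hold]  S*(7)=64.6224
k=6: j=0 S=38.6064 intr=55.3536 cont=54.5065 V=55.3536[EX]; j=1 S=54.4263 intr=39.5337 cont=38.6866 V=39.5337[EX]; j=2 S=76.7287 intr=17.2313 cont=19.2411 V=19.2411[hold]; j=3 S=108.1700 intr=0.0000 cont=4.5137 V=4.5137[hold]; j=4 S=152.4951 intr=0.0000 cont=0.0000 V=0.0000[hold]; j=5 S=214.9834 intr=0.0000 cont=0.0000 V=0.0000[hold]; j=6 S=303.0777 intr=0.0000 cont=0.0000 V=0.0000[hold]  S*(6)=54.4263
k=5: j=0 S=45.8389 intr=48.1211 cont=47.2740 V=48.1211[EX]; j=1 S=64.6224 intr=29.3376 cont=29.4535 V=29.4535[hold]; j=2 S=91.1029 intr=2.8571 cont=12.0106 V=12.0106[hold]; j=3 S=128.4344 intr=0.0000 cont=2.3101 V=2.3101[hold]; j=4 S=181.0633 intr=0.0000 cont=0.0000 V=0.0000[hold]; j=5 S=255.2581 intr=0.0000 cont=0.0000 V=0.0000[hold]  S*(5)=45.8389
k=4: j=0 S=54.4263 intr=39.5337 cont=38.7422 V=39.5337[EX]; j=1 S=76.7287 intr=17.2313 cont=20.8297 V=20.8297[hold]; j=2 S=108.1700 intr=0.0000 cont=7.2541 V=7.2541[hold]; j=3 S=152.4951 intr=0.0000 cont=1.1823 V=1.1823[hold]; j=4 S=214.9834 intr=0.0000 cont=0.0000 V=0.0000[hold]  S*(4)=54.4263
k=3: j=0 S=64.6224 intr=29.3376 cont=30.2148 V=30.2148[hold]; j=1 S=91.1029 intr=2.8571 cont=14.1368 V=14.1368[hold]; j=2 S=128.4344 intr=0.0000 cont=4.2792 V=4.2792[hold]; j=3 S=181.0633 intr=0.0000 cont=0.6051 V=0.6051[hold]  S*(3)=-
k=2: j=0 S=76.7287 intr=17.2313 cont=22.2382 V=22.2382[hold]; j=1 S=108.1700 intr=0.0000 cont=9.2858 V=9.2858[hold]; j=2 S=152.4951 intr=0.0000 cont=2.4801 V=2.4801[hold]  S*(2)=-
k=1: j=0 S=91.1029 intr=2.8571 cont=15.8312 V=15.8312[hold]; j=1 S=128.4344 intr=0.0000 cont=5.9410 V=5.9410[hold]  S*(1)=-
k=0: j=0 S=108.1700 intr=0.0000 cont=10.9493 V=10.9493[hold]  S*(0)=-

price = 10.9493
boundary = - - - - 54.4263 45.8389 54.4263 64.6224
tree:
10.9493
15.8312 5.9410
22.2382 9.2858 2.4801
30.2148 14.1368 4.2792 0.6051
39.5337 20.8297 7.2541 1.1823 0.0000
48.1211 29.4535 12.0106 2.3101 0.0000 0.0000
55.3536 39.5337 19.2411 4.5137 0.0000 0.0000 0.0000
61.4449 48.1211 29.3376 8.8191 0.0000 0.0000 0.0000 0.0000
66.5751 55.3536 39.5337 17.2313 0.0000 0.0000 0.0000 0.0000 0.0000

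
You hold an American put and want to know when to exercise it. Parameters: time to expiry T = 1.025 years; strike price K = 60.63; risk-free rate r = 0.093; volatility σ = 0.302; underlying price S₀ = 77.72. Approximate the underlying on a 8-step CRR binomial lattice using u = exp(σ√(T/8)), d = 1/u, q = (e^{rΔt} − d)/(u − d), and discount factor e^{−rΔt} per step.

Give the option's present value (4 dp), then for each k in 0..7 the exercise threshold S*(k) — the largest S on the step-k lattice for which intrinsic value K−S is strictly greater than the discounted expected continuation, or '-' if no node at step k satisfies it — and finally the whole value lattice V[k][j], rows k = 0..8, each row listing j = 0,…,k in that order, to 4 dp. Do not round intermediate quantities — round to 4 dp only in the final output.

Δt=0.12812  u=1.11416  d=0.89754  q=0.52834  discount=0.98816
step 8 (expiry): payoffs max(K−S,0) = 27.8992 19.9996 10.1935 0.0000 0.0000 0.0000 0.0000 0.0000 0.0000
step 7: (k=7,j=0): S=36.4673, (K−S)⁺=24.1627, hold=23.4445 ⇒ V=24.1627 exercise | (k=7,j=1): S=45.2687, (K−S)⁺=15.3613, hold=14.6432 ⇒ V=15.3613 exercise | (k=7,j=2): S=56.1942, (K−S)⁺=4.4358, hold=4.7510 ⇒ V=4.7510 continue | (k=7,j=3): S=69.7567, (K−S)⁺=0.0000, hold=0.0000 ⇒ V=0.0000 continue | (k=7,j=4): S=86.5924, (K−S)⁺=0.0000, hold=0.0000 ⇒ V=0.0000 continue | (k=7,j=5): S=107.4914, (K−S)⁺=0.0000, hold=0.0000 ⇒ V=0.0000 continue | (k=7,j=6): S=133.4345, (K−S)⁺=0.0000, hold=0.0000 ⇒ V=0.0000 continue | (k=7,j=7): S=165.6388, (K−S)⁺=0.0000, hold=0.0000 ⇒ V=0.0000 continue  boundary S*=45.2687
step 6: (k=6,j=0): S=40.6304, (K−S)⁺=19.9996, hold=19.2815 ⇒ V=19.9996 exercise | (k=6,j=1): S=50.4365, (K−S)⁺=10.1935, hold=9.6399 ⇒ V=10.1935 exercise | (k=6,j=2): S=62.6093, (K−S)⁺=0.0000, hold=2.2143 ⇒ V=2.2143 continue | (k=6,j=3): S=77.7200, (K−S)⁺=0.0000, hold=0.0000 ⇒ V=0.0000 continue | (k=6,j=4): S=96.4777, (K−S)⁺=0.0000, hold=0.0000 ⇒ V=0.0000 continue | (k=6,j=5): S=119.7625, (K−S)⁺=0.0000, hold=0.0000 ⇒ V=0.0000 continue | (k=6,j=6): S=148.6672, (K−S)⁺=0.0000, hold=0.0000 ⇒ V=0.0000 continue  boundary S*=50.4365
step 5: (k=5,j=0): S=45.2687, (K−S)⁺=15.3613, hold=14.6432 ⇒ V=15.3613 exercise | (k=5,j=1): S=56.1942, (K−S)⁺=4.4358, hold=5.9070 ⇒ V=5.9070 continue | (k=5,j=2): S=69.7567, (K−S)⁺=0.0000, hold=1.0320 ⇒ V=1.0320 continue | (k=5,j=3): S=86.5924, (K−S)⁺=0.0000, hold=0.0000 ⇒ V=0.0000 continue | (k=5,j=4): S=107.4914, (K−S)⁺=0.0000, hold=0.0000 ⇒ V=0.0000 continue | (k=5,j=5): S=133.4345, (K−S)⁺=0.0000, hold=0.0000 ⇒ V=0.0000 continue  boundary S*=45.2687
step 4: (k=4,j=0): S=50.4365, (K−S)⁺=10.1935, hold=10.2435 ⇒ V=10.2435 continue | (k=4,j=1): S=62.6093, (K−S)⁺=0.0000, hold=3.2919 ⇒ V=3.2919 continue | (k=4,j=2): S=77.7200, (K−S)⁺=0.0000, hold=0.4810 ⇒ V=0.4810 continue | (k=4,j=3): S=96.4777, (K−S)⁺=0.0000, hold=0.0000 ⇒ V=0.0000 continue | (k=4,j=4): S=119.7625, (K−S)⁺=0.0000, hold=0.0000 ⇒ V=0.0000 continue  boundary S*=-
step 3: (k=3,j=0): S=56.1942, (K−S)⁺=4.4358, hold=6.4929 ⇒ V=6.4929 continue | (k=3,j=1): S=69.7567, (K−S)⁺=0.0000, hold=1.7854 ⇒ V=1.7854 continue | (k=3,j=2): S=86.5924, (K−S)⁺=0.0000, hold=0.2242 ⇒ V=0.2242 continue | (k=3,j=3): S=107.4914, (K−S)⁺=0.0000, hold=0.0000 ⇒ V=0.0000 continue  boundary S*=-
step 2: (k=2,j=0): S=62.6093, (K−S)⁺=0.0000, hold=3.9583 ⇒ V=3.9583 continue | (k=2,j=1): S=77.7200, (K−S)⁺=0.0000, hold=0.9492 ⇒ V=0.9492 continue | (k=2,j=2): S=96.4777, (K−S)⁺=0.0000, hold=0.1045 ⇒ V=0.1045 continue  boundary S*=-
step 1: (k=1,j=0): S=69.7567, (K−S)⁺=0.0000, hold=2.3404 ⇒ V=2.3404 continue | (k=1,j=1): S=86.5924, (K−S)⁺=0.0000, hold=0.4969 ⇒ V=0.4969 continue  boundary S*=-
step 0: (k=0,j=0): S=77.7200, (K−S)⁺=0.0000, hold=1.3503 ⇒ V=1.3503 continue  boundary S*=-

price = 1.3503
boundary = - - - - - 45.2687 50.4365 45.2687
tree:
1.3503
2.3404 0.4969
3.9583 0.9492 0.1045
6.4929 1.7854 0.2242 0.0000
10.2435 3.2919 0.4810 0.0000 0.0000
15.3613 5.9070 1.0320 0.0000 0.0000 0.0000
19.9996 10.1935 2.2143 0.0000 0.0000 0.0000 0.0000
24.1627 15.3613 4.7510 0.0000 0.0000 0.0000 0.0000 0.0000
27.8992 19.9996 10.1935 0.0000 0.0000 0.0000 0.0000 0.0000 0.0000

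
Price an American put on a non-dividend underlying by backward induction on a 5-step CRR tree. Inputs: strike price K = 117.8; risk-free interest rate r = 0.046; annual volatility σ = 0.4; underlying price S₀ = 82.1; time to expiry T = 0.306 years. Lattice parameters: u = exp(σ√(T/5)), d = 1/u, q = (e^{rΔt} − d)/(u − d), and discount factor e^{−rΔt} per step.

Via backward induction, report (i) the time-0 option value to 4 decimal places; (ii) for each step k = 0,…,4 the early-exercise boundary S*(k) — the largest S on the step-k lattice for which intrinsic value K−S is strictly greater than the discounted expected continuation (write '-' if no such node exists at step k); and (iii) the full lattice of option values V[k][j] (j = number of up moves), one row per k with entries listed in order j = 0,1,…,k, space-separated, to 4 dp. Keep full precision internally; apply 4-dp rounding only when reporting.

Δt=0.06120  u=1.10402  d=0.90578  q=0.48950  discount=0.99719
step 5 (expiry): payoffs max(K−S,0) = 67.7429 56.7878 43.4351 27.1603 7.3236 0.0000
step 4: (k=4,j=0): S=55.2639, (K−S)⁺=62.5361, hold=62.2049 ⇒ V=62.5361 exercise | (k=4,j=1): S=67.3585, (K−S)⁺=50.4415, hold=50.1103 ⇒ V=50.4415 exercise | (k=4,j=2): S=82.1000, (K−S)⁺=35.7000, hold=35.3688 ⇒ V=35.7000 exercise | (k=4,j=3): S=100.0677, (K−S)⁺=17.7323, hold=17.4011 ⇒ V=17.7323 exercise | (k=4,j=4): S=121.9677, (K−S)⁺=0.0000, hold=3.7282 ⇒ V=3.7282 continue  boundary S*=100.0677
step 3: (k=3,j=0): S=61.0122, (K−S)⁺=56.7878, hold=56.4566 ⇒ V=56.7878 exercise | (k=3,j=1): S=74.3649, (K−S)⁺=43.4351, hold=43.1040 ⇒ V=43.4351 exercise | (k=3,j=2): S=90.6397, (K−S)⁺=27.1603, hold=26.8291 ⇒ V=27.1603 exercise | (k=3,j=3): S=110.4764, (K−S)⁺=7.3236, hold=10.8467 ⇒ V=10.8467 continue  boundary S*=90.6397
step 2: (k=2,j=0): S=67.3585, (K−S)⁺=50.4415, hold=50.1103 ⇒ V=50.4415 exercise | (k=2,j=1): S=82.1000, (K−S)⁺=35.7000, hold=35.3688 ⇒ V=35.7000 exercise | (k=2,j=2): S=100.0677, (K−S)⁺=17.7323, hold=19.1208 ⇒ V=19.1208 continue  boundary S*=82.1000
step 1: (k=1,j=0): S=74.3649, (K−S)⁺=43.4351, hold=43.1040 ⇒ V=43.4351 exercise | (k=1,j=1): S=90.6397, (K−S)⁺=27.1603, hold=27.5069 ⇒ V=27.5069 continue  boundary S*=74.3649
step 0: (k=0,j=0): S=82.1000, (K−S)⁺=35.7000, hold=35.5380 ⇒ V=35.7000 exercise  boundary S*=82.1000

price = 35.7000
boundary = 82.1000 74.3649 82.1000 90.6397 100.0677
tree:
35.7000
43.4351 27.5069
50.4415 35.7000 19.1208
56.7878 43.4351 27.1603 10.8467
62.5361 50.4415 35.7000 17.7323 3.7282
67.7429 56.7878 43.4351 27.1603 7.3236 0.0000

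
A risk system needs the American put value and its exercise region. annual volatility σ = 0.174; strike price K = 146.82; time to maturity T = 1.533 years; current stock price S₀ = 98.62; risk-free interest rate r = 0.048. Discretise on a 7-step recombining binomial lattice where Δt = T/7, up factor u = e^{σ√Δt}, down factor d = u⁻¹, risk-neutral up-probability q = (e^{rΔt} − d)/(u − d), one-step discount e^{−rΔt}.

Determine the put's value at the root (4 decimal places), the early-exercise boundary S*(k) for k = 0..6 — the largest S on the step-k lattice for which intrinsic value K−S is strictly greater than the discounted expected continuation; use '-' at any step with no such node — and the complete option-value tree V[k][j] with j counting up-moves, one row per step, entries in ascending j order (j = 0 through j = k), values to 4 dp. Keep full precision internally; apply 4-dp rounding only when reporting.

price = 48.2000
boundary = 98.6200 106.9864 116.0625 125.9087 116.0625 125.9087 136.5901
tree:
48.2000
55.9121 39.8336
63.0212 48.2000 30.7575
69.5743 55.9121 39.8336 20.9113
75.6149 63.0212 48.2000 30.7575 11.9106
81.1832 69.5743 55.9121 39.8336 20.9113 4.6113
86.3160 75.6149 63.0212 48.2000 30.7575 10.2299 0.0000
91.0475 81.1832 69.5743 55.9121 39.8336 20.9113 0.0000 0.0000

Δt=0.21900, u=1.08483, d=0.92180, q=0.54447, disc=e^(-rΔt)=0.98954
k=7 terminal: V=max(K-S,0) → 91.0475 81.1832 69.5743 55.9121 39.8336 20.9113 0.0000 0.0000
k=6: j=0 S=60.5040 intr=86.3160 cont=84.7807 V=86.3160[EX]; j=1 S=71.2051 intr=75.6149 cont=74.0796 V=75.6149[EX]; j=2 S=83.7988 intr=63.0212 cont=61.4859 V=63.0212[EX]; j=3 S=98.6200 intr=48.2000 cont=46.6647 V=48.2000[EX]; j=4 S=116.0625 intr=30.7575 cont=29.2222 V=30.7575[EX]; j=5 S=136.5901 intr=10.2299 cont=9.4261 V=10.2299[EX]; j=6 S=160.7482 intr=0.0000 cont=0.0000 V=0.0000[hold]  S*(6)=136.5901
k=5: j=0 S=65.6368 intr=81.1832 cont=79.6479 V=81.1832[EX]; j=1 S=77.2457 intr=69.5743 cont=68.0390 V=69.5743[EX]; j=2 S=90.9079 intr=55.9121 cont=54.3768 V=55.9121[EX]; j=3 S=106.9864 intr=39.8336 cont=38.2983 V=39.8336[EX]; j=4 S=125.9087 intr=20.9113 cont=19.3761 V=20.9113[EX]; j=5 S=148.1776 intr=0.0000 cont=4.6113 V=4.6113[hold]  S*(5)=125.9087
k=4: j=0 S=71.2051 intr=75.6149 cont=74.0796 V=75.6149[EX]; j=1 S=83.7988 intr=63.0212 cont=61.4859 V=63.0212[EX]; j=2 S=98.6200 intr=48.2000 cont=46.6647 V=48.2000[EX]; j=3 S=116.0625 intr=30.7575 cont=29.2222 V=30.7575[EX]; j=4 S=136.5901 intr=10.2299 cont=11.9106 V=11.9106[hold]  S*(4)=116.0625
k=3: j=0 S=77.2457 intr=69.5743 cont=68.0390 V=69.5743[EX]; j=1 S=90.9079 intr=55.9121 cont=54.3768 V=55.9121[EX]; j=2 S=106.9864 intr=39.8336 cont=38.2983 V=39.8336[EX]; j=3 S=125.9087 intr=20.9113 cont=20.2815 V=20.9113[EX]  S*(3)=125.9087
k=2: j=0 S=83.7988 intr=63.0212 cont=61.4859 V=63.0212[EX]; j=1 S=98.6200 intr=48.2000 cont=46.6647 V=48.2000[EX]; j=2 S=116.0625 intr=30.7575 cont=29.2222 V=30.7575[EX]  S*(2)=116.0625
k=1: j=0 S=90.9079 intr=55.9121 cont=54.3768 V=55.9121[EX]; j=1 S=106.9864 intr=39.8336 cont=38.2983 V=39.8336[EX]  S*(1)=106.9864
k=0: j=0 S=98.6200 intr=48.2000 cont=46.6647 V=48.2000[EX]  S*(0)=98.6200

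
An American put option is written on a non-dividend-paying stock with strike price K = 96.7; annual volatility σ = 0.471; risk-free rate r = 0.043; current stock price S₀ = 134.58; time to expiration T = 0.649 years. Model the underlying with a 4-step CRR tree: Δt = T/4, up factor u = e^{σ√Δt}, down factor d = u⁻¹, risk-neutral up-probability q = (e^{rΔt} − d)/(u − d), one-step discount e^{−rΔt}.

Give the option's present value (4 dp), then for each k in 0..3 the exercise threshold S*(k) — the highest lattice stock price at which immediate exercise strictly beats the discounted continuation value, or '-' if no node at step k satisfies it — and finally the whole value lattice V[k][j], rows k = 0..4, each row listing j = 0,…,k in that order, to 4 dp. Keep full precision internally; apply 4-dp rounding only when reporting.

Δt=0.16225, u=1.20891, d=0.82719, q=0.47105, disc=e^(-rΔt)=0.99305
k=4 terminal: V=max(K-S,0) → 33.6909 4.6144 0.0000 0.0000 0.0000
k=3: j=0 S=76.1724 intr=20.5276 cont=19.8553 V=20.5276[EX]; j=1 S=111.3233 intr=0.0000 cont=2.4238 V=2.4238[hold]; j=2 S=162.6953 intr=0.0000 cont=0.0000 V=0.0000[hold]; j=3 S=237.7736 intr=0.0000 cont=0.0000 V=0.0000[hold]  S*(3)=76.1724
k=2: j=0 S=92.0856 intr=4.6144 cont=11.9163 V=11.9163[hold]; j=1 S=134.5800 intr=0.0000 cont=1.2731 V=1.2731[hold]; j=2 S=196.6841 intr=0.0000 cont=0.0000 V=0.0000[hold]  S*(2)=-
k=1: j=0 S=111.3233 intr=0.0000 cont=6.8548 V=6.8548[hold]; j=1 S=162.6953 intr=0.0000 cont=0.6687 V=0.6687[hold]  S*(1)=-
k=0: j=0 S=134.5800 intr=0.0000 cont=3.9135 V=3.9135[hold]  S*(0)=-

price = 3.9135
boundary = - - - 76.1724
tree:
3.9135
6.8548 0.6687
11.9163 1.2731 0.0000
20.5276 2.4238 0.0000 0.0000
33.6909 4.6144 0.0000 0.0000 0.0000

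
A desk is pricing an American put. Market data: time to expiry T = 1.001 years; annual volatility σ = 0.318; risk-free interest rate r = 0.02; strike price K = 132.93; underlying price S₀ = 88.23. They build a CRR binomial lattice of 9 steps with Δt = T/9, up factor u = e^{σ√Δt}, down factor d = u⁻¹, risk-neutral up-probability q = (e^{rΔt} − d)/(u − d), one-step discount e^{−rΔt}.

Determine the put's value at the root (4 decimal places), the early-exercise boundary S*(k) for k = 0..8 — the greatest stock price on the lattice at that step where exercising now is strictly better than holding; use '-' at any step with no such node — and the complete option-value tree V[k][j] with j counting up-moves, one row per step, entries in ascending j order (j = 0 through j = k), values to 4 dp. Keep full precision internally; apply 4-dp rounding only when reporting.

price = 45.2304
boundary = - 79.3520 71.3674 79.3520 88.2300 79.3520 88.2300 98.1012 109.0769
tree:
45.2304
53.5780 36.5388
61.5626 44.8982 27.7945
68.7438 53.5780 35.8508 19.3331
75.2024 61.5626 44.7000 26.5812 11.6946
81.0111 68.7438 53.5780 35.2135 17.5000 5.5589
86.2354 75.2024 61.5626 44.7000 25.2615 9.3056 1.5899
90.9339 81.0111 68.7438 53.5780 34.8288 15.1775 3.0881 0.0000
95.1597 86.2354 75.2024 61.5626 44.7000 23.8531 5.9979 0.0000 0.0000
98.9603 90.9339 81.0111 68.7438 53.5780 34.8288 11.6495 0.0000 0.0000 0.0000

params: Δt=0.11122 u=1.11188 d=0.89938 q=0.48399 e^(-rΔt)=0.99778
t_9 payoffs: 98.9603 90.9339 81.0111 68.7438 53.5780 34.8288 11.6495 0.0000 0.0000 0.0000
t_8: node(8,0) S=37.7703 payoff=95.1597 vs cont=94.8643 → 95.1597 [stop]  node(8,1) S=46.6946 payoff=86.2354 vs cont=85.9400 → 86.2354 [stop]  node(8,2) S=57.7276 payoff=75.2024 vs cont=74.9071 → 75.2024 [stop]  node(8,3) S=71.3674 payoff=61.5626 vs cont=61.2672 → 61.5626 [stop]  node(8,4) S=88.2300 payoff=44.7000 vs cont=44.4046 → 44.7000 [stop]  node(8,5) S=109.0769 payoff=23.8531 vs cont=23.5577 → 23.8531 [stop]  node(8,6) S=134.8495 payoff=0.0000 vs cont=5.9979 → 5.9979 [wait]  node(8,7) S=166.7115 payoff=0.0000 vs cont=0.0000 → 0.0000 [wait]  node(8,8) S=206.1019 payoff=0.0000 vs cont=0.0000 → 0.0000 [wait]  ⇒ S*(8)=109.0769
t_7: node(7,0) S=41.9961 payoff=90.9339 vs cont=90.6386 → 90.9339 [stop]  node(7,1) S=51.9189 payoff=81.0111 vs cont=80.7158 → 81.0111 [stop]  node(7,2) S=64.1862 payoff=68.7438 vs cont=68.4484 → 68.7438 [stop]  node(7,3) S=79.3520 payoff=53.5780 vs cont=53.2826 → 53.5780 [stop]  node(7,4) S=98.1012 payoff=34.8288 vs cont=34.5334 → 34.8288 [stop]  node(7,5) S=121.2805 payoff=11.6495 vs cont=15.1775 → 15.1775 [wait]  node(7,6) S=149.9365 payoff=0.0000 vs cont=3.0881 → 3.0881 [wait]  node(7,7) S=185.3633 payoff=0.0000 vs cont=0.0000 → 0.0000 [wait]  ⇒ S*(7)=98.1012
t_6: node(6,0) S=46.6946 payoff=86.2354 vs cont=85.9400 → 86.2354 [stop]  node(6,1) S=57.7276 payoff=75.2024 vs cont=74.9071 → 75.2024 [stop]  node(6,2) S=71.3674 payoff=61.5626 vs cont=61.2672 → 61.5626 [stop]  node(6,3) S=88.2300 payoff=44.7000 vs cont=44.4046 → 44.7000 [stop]  node(6,4) S=109.0769 payoff=23.8531 vs cont=25.2615 → 25.2615 [wait]  node(6,5) S=134.8495 payoff=0.0000 vs cont=9.3056 → 9.3056 [wait]  node(6,6) S=166.7115 payoff=0.0000 vs cont=1.5899 → 1.5899 [wait]  ⇒ S*(6)=88.2300
t_5: node(5,0) S=51.9189 payoff=81.0111 vs cont=80.7158 → 81.0111 [stop]  node(5,1) S=64.1862 payoff=68.7438 vs cont=68.4484 → 68.7438 [stop]  node(5,2) S=79.3520 payoff=53.5780 vs cont=53.2826 → 53.5780 [stop]  node(5,3) S=98.1012 payoff=34.8288 vs cont=35.2135 → 35.2135 [wait]  node(5,4) S=121.2805 payoff=11.6495 vs cont=17.5000 → 17.5000 [wait]  node(5,5) S=149.9365 payoff=0.0000 vs cont=5.5589 → 5.5589 [wait]  ⇒ S*(5)=79.3520
t_4: node(4,0) S=57.7276 payoff=75.2024 vs cont=74.9071 → 75.2024 [stop]  node(4,1) S=71.3674 payoff=61.5626 vs cont=61.2672 → 61.5626 [stop]  node(4,2) S=88.2300 payoff=44.7000 vs cont=44.5904 → 44.7000 [stop]  node(4,3) S=109.0769 payoff=23.8531 vs cont=26.5812 → 26.5812 [wait]  node(4,4) S=134.8495 payoff=0.0000 vs cont=11.6946 → 11.6946 [wait]  ⇒ S*(4)=88.2300
t_3: node(3,0) S=64.1862 payoff=68.7438 vs cont=68.4484 → 68.7438 [stop]  node(3,1) S=79.3520 payoff=53.5780 vs cont=53.2826 → 53.5780 [stop]  node(3,2) S=98.1012 payoff=34.8288 vs cont=35.8508 → 35.8508 [wait]  node(3,3) S=121.2805 payoff=11.6495 vs cont=19.3331 → 19.3331 [wait]  ⇒ S*(3)=79.3520
t_2: node(2,0) S=71.3674 payoff=61.5626 vs cont=61.2672 → 61.5626 [stop]  node(2,1) S=88.2300 payoff=44.7000 vs cont=44.8982 → 44.8982 [wait]  node(2,2) S=109.0769 payoff=23.8531 vs cont=27.7945 → 27.7945 [wait]  ⇒ S*(2)=71.3674
t_1: node(1,0) S=79.3520 payoff=53.5780 vs cont=53.3783 → 53.5780 [stop]  node(1,1) S=98.1012 payoff=34.8288 vs cont=36.5388 → 36.5388 [wait]  ⇒ S*(1)=79.3520
t_0: node(0,0) S=88.2300 payoff=44.7000 vs cont=45.2304 → 45.2304 [wait]  ⇒ S*(0)=-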